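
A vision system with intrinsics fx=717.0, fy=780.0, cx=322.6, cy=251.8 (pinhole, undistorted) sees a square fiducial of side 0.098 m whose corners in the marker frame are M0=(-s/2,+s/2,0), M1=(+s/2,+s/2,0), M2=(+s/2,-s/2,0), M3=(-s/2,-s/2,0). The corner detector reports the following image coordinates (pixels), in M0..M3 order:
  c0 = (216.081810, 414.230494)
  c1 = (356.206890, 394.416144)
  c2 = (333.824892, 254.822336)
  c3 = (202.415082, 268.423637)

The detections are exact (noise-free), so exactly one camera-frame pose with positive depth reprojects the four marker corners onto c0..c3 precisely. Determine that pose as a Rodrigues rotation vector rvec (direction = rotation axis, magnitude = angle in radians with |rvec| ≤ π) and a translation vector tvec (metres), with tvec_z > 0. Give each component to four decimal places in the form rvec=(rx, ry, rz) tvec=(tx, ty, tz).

rvec=(-0.3832, -0.1669, -0.1276) tvec=(-0.0319, 0.0517, 0.5130)

Intrinsics K: fx=717.0, fy=780.0, cx=322.6, cy=251.8
Marker side s = 0.098 m; corners in marker frame (Z=0):
  M0 = (-0.0490, +0.0490, 0)
  M1 = (+0.0490, +0.0490, 0)
  M2 = (+0.0490, -0.0490, 0)
  M3 = (-0.0490, -0.0490, 0)
Detected image corners:
  c0 = (216.081810, 414.230494) px
  c1 = (356.206890, 394.416144) px
  c2 = (333.824892, 254.822336) px
  c3 = (202.415082, 268.423637) px
Planar DLT: solve 8×8 A·h = b for H (H[2,2]=1):
  H  [+1484.16040 -10.13540 +278.02567]
  H  [-48.87367 +1221.45683 +330.36691]
  H  [+0.36196 -0.70308 +1.00000]
B = K⁻¹H; ‖b₁‖=1.949430, ‖b₂‖=1.949430; λ = 2/(‖b₁‖+‖b₂‖) = 0.512970, sign → tz>0 ⇒ λ=+0.512970
r₁ = λ·B[:,0] = (+0.97829,-0.09208,+0.18567); r₂ = λ·B[:,1] = (+0.15502,+0.91972,-0.36066)
r₃ = r₁×r₂ = (-0.13756,+0.38161,+0.91403); SVD([r₁ r₂ r₃]) → R = UVᵀ:
  R  [+0.97829 +0.15502 -0.13756]
  R  [-0.09208 +0.91972 +0.38161]
  R  [+0.18567 -0.36066 +0.91403]
t = (-0.03189, +0.05167, +0.51297) m
tr R = 2.812042; θ = arccos((tr R − 1)/2) = 0.437011 rad = 25.039°
axis k = ((R−Rᵀ)₃₂, (R−Rᵀ)₁₃, (R−Rᵀ)₂₁) / (2 sinθ) = (-0.876906, -0.381861, -0.291921)
rvec = θ·k = (-0.383217, -0.166877, -0.127573)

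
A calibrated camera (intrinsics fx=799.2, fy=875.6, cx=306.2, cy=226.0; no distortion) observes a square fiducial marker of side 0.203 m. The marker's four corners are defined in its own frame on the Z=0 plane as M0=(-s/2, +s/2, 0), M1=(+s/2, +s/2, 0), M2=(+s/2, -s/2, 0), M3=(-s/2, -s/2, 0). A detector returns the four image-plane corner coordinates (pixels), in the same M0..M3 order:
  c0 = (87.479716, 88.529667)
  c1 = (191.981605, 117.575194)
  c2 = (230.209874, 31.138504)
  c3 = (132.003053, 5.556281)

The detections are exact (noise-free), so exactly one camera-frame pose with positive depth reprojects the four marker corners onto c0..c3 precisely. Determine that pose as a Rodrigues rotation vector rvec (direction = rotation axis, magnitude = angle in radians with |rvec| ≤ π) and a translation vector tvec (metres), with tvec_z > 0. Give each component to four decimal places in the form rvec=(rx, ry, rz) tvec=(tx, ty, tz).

rvec=(-0.5576, 0.0614, 0.2903) tvec=(-0.2721, -0.2849, 1.4945)

Intrinsics K: fx=799.2, fy=875.6, cx=306.2, cy=226.0
Marker side s = 0.203 m; corners in marker frame (Z=0):
  M0 = (-0.1015, +0.1015, 0)
  M1 = (+0.1015, +0.1015, 0)
  M2 = (+0.1015, -0.1015, 0)
  M3 = (-0.1015, -0.1015, 0)
Detected image corners:
  c0 = (87.479716, 88.529667) px
  c1 = (191.981605, 117.575194) px
  c2 = (230.209874, 31.138504) px
  c3 = (132.003053, 5.556281) px
Planar DLT: solve 8×8 A·h = b for H (H[2,2]=1):
  H  [+484.17662 -258.99225 +160.67180]
  H  [+128.74253 +396.36596 +59.09945]
  H  [-0.09080 -0.34303 +1.00000]
B = K⁻¹H; ‖b₁‖=0.669098, ‖b₂‖=0.669098; λ = 2/(‖b₁‖+‖b₂‖) = 1.494549, sign → tz>0 ⇒ λ=+1.494549
r₁ = λ·B[:,0] = (+0.95743,+0.25478,-0.13571); r₂ = λ·B[:,1] = (-0.28791,+0.80888,-0.51267)
r₃ = r₁×r₂ = (-0.02085,+0.52992,+0.84779); SVD([r₁ r₂ r₃]) → R = UVᵀ:
  R  [+0.95743 -0.28791 -0.02085]
  R  [+0.25478 +0.80888 +0.52992]
  R  [-0.13571 -0.51267 +0.84779]
t = (-0.27215, -0.28488, +1.49455) m
tr R = 2.614100; θ = arccos((tr R − 1)/2) = 0.631657 rad = 36.191°
axis k = ((R−Rᵀ)₃₂, (R−Rᵀ)₁₃, (R−Rᵀ)₂₁) / (2 sinθ) = (-0.882823, +0.097259, +0.459527)
rvec = θ·k = (-0.557641, +0.061434, +0.290263)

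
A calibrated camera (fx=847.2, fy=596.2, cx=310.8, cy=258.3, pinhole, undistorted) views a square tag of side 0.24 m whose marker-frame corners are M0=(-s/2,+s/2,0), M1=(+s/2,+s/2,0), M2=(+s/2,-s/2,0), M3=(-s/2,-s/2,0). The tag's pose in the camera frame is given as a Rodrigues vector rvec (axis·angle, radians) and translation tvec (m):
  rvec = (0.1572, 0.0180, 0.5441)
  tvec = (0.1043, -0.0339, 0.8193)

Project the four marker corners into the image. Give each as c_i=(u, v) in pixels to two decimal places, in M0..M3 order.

c0=(249.83, 262.12) c1=(457.22, 350.06) c2=(593.98, 204.05) c3=(378.01, 110.96)

Intrinsics K: fx=847.2, fy=596.2, cx=310.8, cy=258.3
Marker side s = 0.24 m; corners in marker frame (Z=0):
  M0 = (-0.1200, +0.1200, 0)
  M1 = (+0.1200, +0.1200, 0)
  M2 = (+0.1200, -0.1200, 0)
  M3 = (-0.1200, -0.1200, 0)
rvec = (0.1572, 0.0180, 0.5441), |rvec| = θ = 0.56664 rad = 32.466°
Rodrigues: sinθ=0.53680, 1−cosθ=0.15629; R = I + sinθ·[k]× + (1−cosθ)·[k]×²:
    [+0.85574 -0.51407 +0.05869]
    [+0.51682 +0.84387 -0.14415]
    [+0.02458 +0.15369 +0.98781]
t = (0.1043, -0.0339, 0.8193) m
M0: Pc = R·M0+t = (-0.06008, +0.00535, +0.83479); u = 847.2·(-0.06008)/0.83479 + 310.8 = 249.8301, v = 596.2·(+0.00535)/0.83479 + 258.3 = 262.1174
M1: Pc = R·M1+t = (+0.14530, +0.12938, +0.84069); u = 847.2·(+0.14530)/0.84069 + 310.8 = 457.2249, v = 596.2·(+0.12938)/0.84069 + 258.3 = 350.0555
M2: Pc = R·M2+t = (+0.26868, -0.07315, +0.80381); u = 847.2·(+0.26868)/0.80381 + 310.8 = 593.9813, v = 596.2·(-0.07315)/0.80381 + 258.3 = 204.0468
M3: Pc = R·M3+t = (+0.06330, -0.19718, +0.79791); u = 847.2·(+0.06330)/0.79791 + 310.8 = 378.0103, v = 596.2·(-0.19718)/0.79791 + 258.3 = 110.9640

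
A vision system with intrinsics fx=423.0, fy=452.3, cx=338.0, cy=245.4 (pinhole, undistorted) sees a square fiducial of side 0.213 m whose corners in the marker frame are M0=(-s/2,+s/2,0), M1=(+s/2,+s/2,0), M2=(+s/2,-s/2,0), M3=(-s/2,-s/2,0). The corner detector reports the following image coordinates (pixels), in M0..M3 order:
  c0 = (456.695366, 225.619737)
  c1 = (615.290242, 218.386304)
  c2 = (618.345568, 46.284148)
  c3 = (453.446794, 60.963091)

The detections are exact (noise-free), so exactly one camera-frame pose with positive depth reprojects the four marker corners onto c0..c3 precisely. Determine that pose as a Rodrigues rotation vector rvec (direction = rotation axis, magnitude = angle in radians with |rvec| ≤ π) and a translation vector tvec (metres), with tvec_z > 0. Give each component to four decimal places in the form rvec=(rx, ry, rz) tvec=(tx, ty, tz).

Intrinsics K: fx=423.0, fy=452.3, cx=338.0, cy=245.4
Marker side s = 0.213 m; corners in marker frame (Z=0):
  M0 = (-0.1065, +0.1065, 0)
  M1 = (+0.1065, +0.1065, 0)
  M2 = (+0.1065, -0.1065, 0)
  M3 = (-0.1065, -0.1065, 0)
Detected image corners:
  c0 = (456.695366, 225.619737) px
  c1 = (615.290242, 218.386304) px
  c2 = (618.345568, 46.284148) px
  c3 = (453.446794, 60.963091) px
Planar DLT: solve 8×8 A·h = b for H (H[2,2]=1):
  H  [+654.20952 +98.88958 +534.25999]
  H  [-78.06480 +815.38200 +139.56913]
  H  [-0.19569 +0.18309 +1.00000]
B = K⁻¹H; ‖b₁‖=1.715451, ‖b₂‖=1.715451; λ = 2/(‖b₁‖+‖b₂‖) = 0.582937, sign → tz>0 ⇒ λ=+0.582937
r₁ = λ·B[:,0] = (+0.99272,-0.03872,-0.11407); r₂ = λ·B[:,1] = (+0.05100,+0.99298,+0.10673)
r₃ = r₁×r₂ = (+0.10914,-0.11177,+0.98772); SVD([r₁ r₂ r₃]) → R = UVᵀ:
  R  [+0.99272 +0.05100 +0.10914]
  R  [-0.03872 +0.99298 -0.11177]
  R  [-0.11407 +0.10673 +0.98772]
t = (+0.27047, -0.13640, +0.58294) m
tr R = 2.973419; θ = arccos((tr R − 1)/2) = 0.163217 rad = 9.352°
axis k = ((R−Rᵀ)₃₂, (R−Rᵀ)₁₃, (R−Rᵀ)₂₁) / (2 sinθ) = (+0.672346, +0.686834, -0.276063)
rvec = θ·k = (+0.109738, +0.112103, -0.045058)

rvec=(0.1097, 0.1121, -0.0451) tvec=(0.2705, -0.1364, 0.5829)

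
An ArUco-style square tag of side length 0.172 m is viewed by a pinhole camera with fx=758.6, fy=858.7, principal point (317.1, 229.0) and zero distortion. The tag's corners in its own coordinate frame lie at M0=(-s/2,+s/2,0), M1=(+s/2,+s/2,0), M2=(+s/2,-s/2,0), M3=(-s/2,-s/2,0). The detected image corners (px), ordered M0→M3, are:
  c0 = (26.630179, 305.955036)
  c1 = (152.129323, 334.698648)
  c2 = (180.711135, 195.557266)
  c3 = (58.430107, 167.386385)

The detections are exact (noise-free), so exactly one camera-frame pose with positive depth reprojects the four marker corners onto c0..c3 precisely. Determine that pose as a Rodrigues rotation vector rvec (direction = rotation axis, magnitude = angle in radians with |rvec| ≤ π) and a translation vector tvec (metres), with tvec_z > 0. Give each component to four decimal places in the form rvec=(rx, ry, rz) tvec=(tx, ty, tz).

rvec=(-0.1539, -0.0224, 0.1998) tvec=(-0.2896, 0.0253, 1.0342)

Intrinsics K: fx=758.6, fy=858.7, cx=317.1, cy=229.0
Marker side s = 0.172 m; corners in marker frame (Z=0):
  M0 = (-0.0860, +0.0860, 0)
  M1 = (+0.0860, +0.0860, 0)
  M2 = (+0.0860, -0.0860, 0)
  M3 = (-0.0860, -0.0860, 0)
Detected image corners:
  c0 = (26.630179, 305.955036) px
  c1 = (152.129323, 334.698648) px
  c2 = (180.711135, 195.557266) px
  c3 = (58.430107, 167.386385) px
Planar DLT: solve 8×8 A·h = b for H (H[2,2]=1):
  H  [+720.86454 -191.13189 +104.70451]
  H  [+167.09327 +769.81243 +250.01541]
  H  [+0.00664 -0.14940 +1.00000]
B = K⁻¹H; ‖b₁‖=0.966925, ‖b₂‖=0.966925; λ = 2/(‖b₁‖+‖b₂‖) = 1.034206, sign → tz>0 ⇒ λ=+1.034206
r₁ = λ·B[:,0] = (+0.97989,+0.19941,+0.00687); r₂ = λ·B[:,1] = (-0.19598,+0.96836,-0.15451)
r₃ = r₁×r₂ = (-0.03746,+0.15006,+0.98797); SVD([r₁ r₂ r₃]) → R = UVᵀ:
  R  [+0.97989 -0.19598 -0.03746]
  R  [+0.19941 +0.96836 +0.15006]
  R  [+0.00687 -0.15451 +0.98797]
t = (-0.28956, +0.02531, +1.03421) m
tr R = 2.936215; θ = arccos((tr R − 1)/2) = 0.253232 rad = 14.509°
axis k = ((R−Rᵀ)₃₂, (R−Rᵀ)₁₃, (R−Rᵀ)₂₁) / (2 sinθ) = (-0.607850, -0.088462, +0.789109)
rvec = θ·k = (-0.153927, -0.022402, +0.199828)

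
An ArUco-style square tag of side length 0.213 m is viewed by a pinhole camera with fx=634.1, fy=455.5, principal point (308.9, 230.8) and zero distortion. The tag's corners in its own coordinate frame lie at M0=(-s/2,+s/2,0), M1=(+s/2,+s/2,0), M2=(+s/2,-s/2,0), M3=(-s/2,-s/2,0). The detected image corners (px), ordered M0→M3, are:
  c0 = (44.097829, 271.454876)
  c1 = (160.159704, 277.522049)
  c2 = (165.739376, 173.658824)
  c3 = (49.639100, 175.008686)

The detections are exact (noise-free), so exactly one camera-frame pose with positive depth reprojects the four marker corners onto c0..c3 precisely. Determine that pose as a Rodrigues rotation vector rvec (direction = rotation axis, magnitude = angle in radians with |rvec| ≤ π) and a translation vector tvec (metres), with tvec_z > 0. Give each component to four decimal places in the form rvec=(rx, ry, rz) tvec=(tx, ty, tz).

Intrinsics K: fx=634.1, fy=455.5, cx=308.9, cy=230.8
Marker side s = 0.213 m; corners in marker frame (Z=0):
  M0 = (-0.1065, +0.1065, 0)
  M1 = (+0.1065, +0.1065, 0)
  M2 = (+0.1065, -0.1065, 0)
  M3 = (-0.1065, -0.1065, 0)
Detected image corners:
  c0 = (44.097829, 271.454876) px
  c1 = (160.159704, 277.522049) px
  c2 = (165.739376, 173.658824) px
  c3 = (49.639100, 175.008686) px
Planar DLT: solve 8×8 A·h = b for H (H[2,2]=1):
  H  [+508.54426 -27.68464 +102.76655]
  H  [-66.89794 +466.18078 +224.28704]
  H  [-0.34732 -0.01508 +1.00000]
B = K⁻¹H; ‖b₁‖=1.031841, ‖b₂‖=1.031841; λ = 2/(‖b₁‖+‖b₂‖) = 0.969141, sign → tz>0 ⇒ λ=+0.969141
r₁ = λ·B[:,0] = (+0.94122,+0.02822,-0.33661); r₂ = λ·B[:,1] = (-0.03519,+0.99927,-0.01462)
r₃ = r₁×r₂ = (+0.33595,+0.02561,+0.94153); SVD([r₁ r₂ r₃]) → R = UVᵀ:
  R  [+0.94122 -0.03519 +0.33595]
  R  [+0.02822 +0.99927 +0.02561]
  R  [-0.33661 -0.01462 +0.94153]
t = (-0.31505, -0.01386, +0.96914) m
tr R = 2.882028; θ = arccos((tr R − 1)/2) = 0.345182 rad = 19.777°
axis k = ((R−Rᵀ)₃₂, (R−Rᵀ)₁₃, (R−Rᵀ)₂₁) / (2 sinθ) = (-0.059438, +0.993824, +0.093705)
rvec = θ·k = (-0.020517, +0.343050, +0.032345)

rvec=(-0.0205, 0.3430, 0.0323) tvec=(-0.3150, -0.0139, 0.9691)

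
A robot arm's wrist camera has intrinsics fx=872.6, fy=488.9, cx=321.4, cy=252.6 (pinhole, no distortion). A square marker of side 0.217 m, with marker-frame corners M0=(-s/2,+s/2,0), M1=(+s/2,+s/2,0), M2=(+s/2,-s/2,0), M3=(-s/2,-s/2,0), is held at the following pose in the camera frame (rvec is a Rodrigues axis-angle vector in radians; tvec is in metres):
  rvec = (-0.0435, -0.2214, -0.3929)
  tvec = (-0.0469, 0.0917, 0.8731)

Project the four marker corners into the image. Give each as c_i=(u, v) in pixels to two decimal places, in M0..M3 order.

c0=(215.69, 386.50) c1=(411.31, 334.98) c2=(330.21, 225.82) c3=(129.95, 271.15)

Intrinsics K: fx=872.6, fy=488.9, cx=321.4, cy=252.6
Marker side s = 0.217 m; corners in marker frame (Z=0):
  M0 = (-0.1085, +0.1085, 0)
  M1 = (+0.1085, +0.1085, 0)
  M2 = (+0.1085, -0.1085, 0)
  M3 = (-0.1085, -0.1085, 0)
rvec = (-0.0435, -0.2214, -0.3929), |rvec| = θ = 0.45308 rad = 25.960°
Rodrigues: sinθ=0.43774, 1−cosθ=0.10090; R = I + sinθ·[k]× + (1−cosθ)·[k]×²:
    [+0.90003 +0.38433 -0.20550]
    [-0.37486 +0.92320 +0.08478]
    [+0.22230 +0.00073 +0.97498]
t = (-0.0469, 0.0917, 0.8731) m
M0: Pc = R·M0+t = (-0.10285, +0.23254, +0.84906); u = 872.6·(-0.10285)/0.84906 + 321.4 = 215.6943, v = 488.9·(+0.23254)/0.84906 + 252.6 = 386.4993
M1: Pc = R·M1+t = (+0.09245, +0.15119, +0.89730); u = 872.6·(+0.09245)/0.89730 + 321.4 = 411.3084, v = 488.9·(+0.15119)/0.89730 + 252.6 = 334.9794
M2: Pc = R·M2+t = (+0.00905, -0.04914, +0.89714); u = 872.6·(+0.00905)/0.89714 + 321.4 = 330.2063, v = 488.9·(-0.04914)/0.89714 + 252.6 = 225.8214
M3: Pc = R·M3+t = (-0.18625, +0.03221, +0.84890); u = 872.6·(-0.18625)/0.84890 + 321.4 = 129.9471, v = 488.9·(+0.03221)/0.84890 + 252.6 = 271.1479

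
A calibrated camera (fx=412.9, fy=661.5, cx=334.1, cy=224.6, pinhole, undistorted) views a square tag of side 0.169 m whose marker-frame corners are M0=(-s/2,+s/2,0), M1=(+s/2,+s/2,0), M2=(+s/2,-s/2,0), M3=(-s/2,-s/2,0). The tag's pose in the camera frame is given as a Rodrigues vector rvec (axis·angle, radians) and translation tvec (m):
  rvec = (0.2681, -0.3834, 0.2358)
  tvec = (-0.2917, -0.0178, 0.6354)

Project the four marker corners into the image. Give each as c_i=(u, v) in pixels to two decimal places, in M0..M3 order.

c0=(73.53, 274.40) c1=(190.52, 298.01) c2=(212.14, 141.02) c3=(90.47, 97.93)

Intrinsics K: fx=412.9, fy=661.5, cx=334.1, cy=224.6
Marker side s = 0.169 m; corners in marker frame (Z=0):
  M0 = (-0.0845, +0.0845, 0)
  M1 = (+0.0845, +0.0845, 0)
  M2 = (+0.0845, -0.0845, 0)
  M3 = (-0.0845, -0.0845, 0)
rvec = (0.2681, -0.3834, 0.2358), |rvec| = θ = 0.52390 rad = 30.017°
Rodrigues: sinθ=0.50026, 1−cosθ=0.13413; R = I + sinθ·[k]× + (1−cosθ)·[k]×²:
    [+0.90100 -0.27539 -0.33521]
    [+0.17493 +0.93771 -0.30018]
    [+0.39699 +0.21182 +0.89304]
t = (-0.2917, -0.0178, 0.6354) m
M0: Pc = R·M0+t = (-0.39110, +0.04665, +0.61975); u = 412.9·(-0.39110)/0.61975 + 334.1 = 73.5332, v = 661.5·(+0.04665)/0.61975 + 224.6 = 274.3971
M1: Pc = R·M1+t = (-0.23884, +0.07622, +0.68685); u = 412.9·(-0.23884)/0.68685 + 334.1 = 190.5225, v = 661.5·(+0.07622)/0.68685 + 224.6 = 298.0052
M2: Pc = R·M2+t = (-0.19230, -0.08225, +0.65105); u = 412.9·(-0.19230)/0.65105 + 334.1 = 212.1445, v = 661.5·(-0.08225)/0.65105 + 224.6 = 141.0248
M3: Pc = R·M3+t = (-0.34456, -0.11182, +0.58395); u = 412.9·(-0.34456)/0.58395 + 334.1 = 90.4675, v = 661.5·(-0.11182)/0.58395 + 224.6 = 97.9337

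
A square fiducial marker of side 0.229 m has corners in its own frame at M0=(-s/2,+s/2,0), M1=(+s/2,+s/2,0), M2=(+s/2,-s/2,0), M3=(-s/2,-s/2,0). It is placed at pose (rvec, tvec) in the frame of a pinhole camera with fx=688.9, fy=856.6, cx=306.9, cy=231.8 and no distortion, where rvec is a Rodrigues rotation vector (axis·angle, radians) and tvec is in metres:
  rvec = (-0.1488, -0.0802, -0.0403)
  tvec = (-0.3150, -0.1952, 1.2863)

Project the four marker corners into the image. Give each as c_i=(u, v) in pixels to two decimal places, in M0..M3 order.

c0=(75.22, 178.67) c1=(201.50, 174.22) c2=(198.66, 28.02) c3=(75.61, 30.21)

Intrinsics K: fx=688.9, fy=856.6, cx=306.9, cy=231.8
Marker side s = 0.229 m; corners in marker frame (Z=0):
  M0 = (-0.1145, +0.1145, 0)
  M1 = (+0.1145, +0.1145, 0)
  M2 = (+0.1145, -0.1145, 0)
  M3 = (-0.1145, -0.1145, 0)
rvec = (-0.1488, -0.0802, -0.0403), |rvec| = θ = 0.17377 rad = 9.957°
Rodrigues: sinθ=0.17290, 1−cosθ=0.01506; R = I + sinθ·[k]× + (1−cosθ)·[k]×²:
    [+0.99598 +0.04605 -0.07681]
    [-0.03415 +0.98815 +0.14966]
    [+0.08279 -0.14644 +0.98575]
t = (-0.3150, -0.1952, 1.2863) m
M0: Pc = R·M0+t = (-0.42377, -0.07815, +1.26005); u = 688.9·(-0.42377)/1.26005 + 306.9 = 75.2167, v = 856.6·(-0.07815)/1.26005 + 231.8 = 178.6744
M1: Pc = R·M1+t = (-0.19569, -0.08597, +1.27901); u = 688.9·(-0.19569)/1.27901 + 306.9 = 201.4991, v = 856.6·(-0.08597)/1.27901 + 231.8 = 174.2249
M2: Pc = R·M2+t = (-0.20623, -0.31225, +1.31255); u = 688.9·(-0.20623)/1.31255 + 306.9 = 198.6572, v = 856.6·(-0.31225)/1.31255 + 231.8 = 28.0164
M3: Pc = R·M3+t = (-0.43431, -0.30443, +1.29359); u = 688.9·(-0.43431)/1.29359 + 306.9 = 75.6070, v = 856.6·(-0.30443)/1.29359 + 231.8 = 30.2077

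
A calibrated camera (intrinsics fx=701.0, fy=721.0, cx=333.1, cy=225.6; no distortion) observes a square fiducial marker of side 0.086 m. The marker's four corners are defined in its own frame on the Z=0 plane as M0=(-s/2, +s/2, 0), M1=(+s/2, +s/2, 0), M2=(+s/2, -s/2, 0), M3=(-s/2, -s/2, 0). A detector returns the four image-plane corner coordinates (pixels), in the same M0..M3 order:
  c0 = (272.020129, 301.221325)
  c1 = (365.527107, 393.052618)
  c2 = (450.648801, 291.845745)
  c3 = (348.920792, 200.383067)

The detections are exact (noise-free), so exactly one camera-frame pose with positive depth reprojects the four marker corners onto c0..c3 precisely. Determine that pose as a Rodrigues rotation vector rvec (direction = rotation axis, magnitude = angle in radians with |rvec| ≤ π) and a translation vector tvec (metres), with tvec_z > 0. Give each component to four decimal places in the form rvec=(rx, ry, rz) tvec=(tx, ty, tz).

rvec=(0.1533, 0.3224, 0.6901) tvec=(0.0156, 0.0447, 0.4532)

Intrinsics K: fx=701.0, fy=721.0, cx=333.1, cy=225.6
Marker side s = 0.086 m; corners in marker frame (Z=0):
  M0 = (-0.0430, +0.0430, 0)
  M1 = (+0.0430, +0.0430, 0)
  M2 = (+0.0430, -0.0430, 0)
  M3 = (-0.0430, -0.0430, 0)
Detected image corners:
  c0 = (272.020129, 301.221325) px
  c1 = (365.527107, 393.052618) px
  c2 = (450.648801, 291.845745) px
  c3 = (348.920792, 200.383067) px
Planar DLT: solve 8×8 A·h = b for H (H[2,2]=1):
  H  [+943.19486 -747.39923 +357.22665]
  H  [+908.19733 +1334.38809 +296.74914]
  H  [-0.53102 +0.53858 +1.00000]
B = K⁻¹H; ‖b₁‖=2.206338, ‖b₂‖=2.206338; λ = 2/(‖b₁‖+‖b₂‖) = 0.453240, sign → tz>0 ⇒ λ=+0.453240
r₁ = λ·B[:,0] = (+0.72420,+0.64623,-0.24068); r₂ = λ·B[:,1] = (-0.59923,+0.76245,+0.24410)
r₃ = r₁×r₂ = (+0.34125,-0.03256,+0.93941); SVD([r₁ r₂ r₃]) → R = UVᵀ:
  R  [+0.72420 -0.59923 +0.34125]
  R  [+0.64623 +0.76245 -0.03256]
  R  [-0.24068 +0.24410 +0.93941]
t = (+0.01560, +0.04473, +0.45324) m
tr R = 2.426059; θ = arccos((tr R − 1)/2) = 0.776987 rad = 44.518°
axis k = ((R−Rᵀ)₃₂, (R−Rᵀ)₁₃, (R−Rᵀ)₂₁) / (2 sinθ) = (+0.197296, +0.414995, +0.888174)
rvec = θ·k = (+0.153296, +0.322446, +0.690100)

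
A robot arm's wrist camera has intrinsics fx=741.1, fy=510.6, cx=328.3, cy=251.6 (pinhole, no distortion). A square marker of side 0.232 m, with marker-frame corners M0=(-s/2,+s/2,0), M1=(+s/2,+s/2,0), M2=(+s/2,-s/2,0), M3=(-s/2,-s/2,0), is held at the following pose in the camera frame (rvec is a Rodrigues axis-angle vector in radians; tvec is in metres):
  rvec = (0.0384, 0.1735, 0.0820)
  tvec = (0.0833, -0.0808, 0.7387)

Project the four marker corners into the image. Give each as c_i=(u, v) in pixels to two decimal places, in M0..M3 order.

c0=(289.84, 268.24) c1=(520.81, 283.02) c2=(542.47, 118.17) c3=(307.14, 111.85)

Intrinsics K: fx=741.1, fy=510.6, cx=328.3, cy=251.6
Marker side s = 0.232 m; corners in marker frame (Z=0):
  M0 = (-0.1160, +0.1160, 0)
  M1 = (+0.1160, +0.1160, 0)
  M2 = (+0.1160, -0.1160, 0)
  M3 = (-0.1160, -0.1160, 0)
rvec = (0.0384, 0.1735, 0.0820), |rvec| = θ = 0.19571 rad = 11.213°
Rodrigues: sinθ=0.19446, 1−cosθ=0.01909; R = I + sinθ·[k]× + (1−cosθ)·[k]×²:
    [+0.98165 -0.07816 +0.17396]
    [+0.08480 +0.99591 -0.03106]
    [-0.17083 +0.04525 +0.98426]
t = (0.0833, -0.0808, 0.7387) m
M0: Pc = R·M0+t = (-0.03964, +0.02489, +0.76376); u = 741.1·(-0.03964)/0.76376 + 328.3 = 289.8391, v = 510.6·(+0.02489)/0.76376 + 251.6 = 268.2393
M1: Pc = R·M1+t = (+0.18810, +0.04456, +0.72413); u = 741.1·(+0.18810)/0.72413 + 328.3 = 520.8122, v = 510.6·(+0.04456)/0.72413 + 251.6 = 283.0219
M2: Pc = R·M2+t = (+0.20624, -0.18649, +0.71364); u = 741.1·(+0.20624)/0.71364 + 328.3 = 542.4741, v = 510.6·(-0.18649)/0.71364 + 251.6 = 118.1685
M3: Pc = R·M3+t = (-0.02150, -0.20616, +0.75327); u = 741.1·(-0.02150)/0.75327 + 328.3 = 307.1427, v = 510.6·(-0.20616)/0.75327 + 251.6 = 111.8533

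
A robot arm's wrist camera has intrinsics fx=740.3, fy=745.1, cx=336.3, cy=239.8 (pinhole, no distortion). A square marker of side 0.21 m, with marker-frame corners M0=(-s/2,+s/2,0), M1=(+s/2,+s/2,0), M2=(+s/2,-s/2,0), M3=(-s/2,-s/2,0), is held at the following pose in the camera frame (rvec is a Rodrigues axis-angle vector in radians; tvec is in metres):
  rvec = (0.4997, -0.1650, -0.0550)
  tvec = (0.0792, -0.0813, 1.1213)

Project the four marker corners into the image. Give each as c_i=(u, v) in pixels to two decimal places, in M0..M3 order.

c0=(321.60, 252.99) c1=(451.02, 240.43) c2=(459.95, 114.18) c3=(318.40, 124.33)

Intrinsics K: fx=740.3, fy=745.1, cx=336.3, cy=239.8
Marker side s = 0.21 m; corners in marker frame (Z=0):
  M0 = (-0.1050, +0.1050, 0)
  M1 = (+0.1050, +0.1050, 0)
  M2 = (+0.1050, -0.1050, 0)
  M3 = (-0.1050, -0.1050, 0)
rvec = (0.4997, -0.1650, -0.0550), |rvec| = θ = 0.52910 rad = 30.315°
Rodrigues: sinθ=0.50476, 1−cosθ=0.13674; R = I + sinθ·[k]× + (1−cosθ)·[k]×²:
    [+0.98522 +0.01220 -0.17083]
    [-0.09274 +0.87656 -0.47228]
    [+0.14398 +0.48114 +0.86474]
t = (0.0792, -0.0813, 1.1213) m
M0: Pc = R·M0+t = (-0.02297, +0.02048, +1.15670); u = 740.3·(-0.02297)/1.15670 + 336.3 = 321.6003, v = 745.1·(+0.02048)/1.15670 + 239.8 = 252.9901
M1: Pc = R·M1+t = (+0.18393, +0.00100, +1.18694); u = 740.3·(+0.18393)/1.18694 + 336.3 = 451.0177, v = 745.1·(+0.00100)/1.18694 + 239.8 = 240.4282
M2: Pc = R·M2+t = (+0.18137, -0.18308, +1.08590); u = 740.3·(+0.18137)/1.08590 + 336.3 = 459.9457, v = 745.1·(-0.18308)/1.08590 + 239.8 = 114.1803
M3: Pc = R·M3+t = (-0.02553, -0.16360, +1.05566); u = 740.3·(-0.02553)/1.05566 + 336.3 = 318.3972, v = 745.1·(-0.16360)/1.05566 + 239.8 = 124.3285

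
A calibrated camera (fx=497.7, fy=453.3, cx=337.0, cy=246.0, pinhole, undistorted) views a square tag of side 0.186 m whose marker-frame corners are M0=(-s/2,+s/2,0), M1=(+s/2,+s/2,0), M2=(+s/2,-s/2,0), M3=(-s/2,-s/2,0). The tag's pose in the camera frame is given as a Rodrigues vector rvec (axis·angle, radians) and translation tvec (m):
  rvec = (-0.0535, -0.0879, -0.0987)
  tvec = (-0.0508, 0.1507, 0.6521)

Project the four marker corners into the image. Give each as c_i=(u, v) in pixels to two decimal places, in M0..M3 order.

c0=(232.95, 424.76) c1=(375.51, 407.84) c2=(360.96, 279.64) c3=(220.03, 293.00)

Intrinsics K: fx=497.7, fy=453.3, cx=337.0, cy=246.0
Marker side s = 0.186 m; corners in marker frame (Z=0):
  M0 = (-0.0930, +0.0930, 0)
  M1 = (+0.0930, +0.0930, 0)
  M2 = (+0.0930, -0.0930, 0)
  M3 = (-0.0930, -0.0930, 0)
rvec = (-0.0535, -0.0879, -0.0987), |rvec| = θ = 0.14258 rad = 8.169°
Rodrigues: sinθ=0.14210, 1−cosθ=0.01015; R = I + sinθ·[k]× + (1−cosθ)·[k]×²:
    [+0.99128 +0.10071 -0.08497]
    [-0.09602 +0.99371 +0.05765]
    [+0.09024 -0.04899 +0.99471]
t = (-0.0508, 0.1507, 0.6521) m
M0: Pc = R·M0+t = (-0.13362, +0.25204, +0.63915); u = 497.7·(-0.13362)/0.63915 + 337.0 = 232.9495, v = 453.3·(+0.25204)/0.63915 + 246.0 = 424.7554
M1: Pc = R·M1+t = (+0.05076, +0.23419, +0.65594); u = 497.7·(+0.05076)/0.65594 + 337.0 = 375.5113, v = 453.3·(+0.23419)/0.65594 + 246.0 = 407.8391
M2: Pc = R·M2+t = (+0.03202, +0.04936, +0.66505); u = 497.7·(+0.03202)/0.66505 + 337.0 = 360.9648, v = 453.3·(+0.04936)/0.66505 + 246.0 = 279.6409
M3: Pc = R·M3+t = (-0.15236, +0.06721, +0.64826); u = 497.7·(-0.15236)/0.64826 + 337.0 = 220.0302, v = 453.3·(+0.06721)/0.64826 + 246.0 = 293.0001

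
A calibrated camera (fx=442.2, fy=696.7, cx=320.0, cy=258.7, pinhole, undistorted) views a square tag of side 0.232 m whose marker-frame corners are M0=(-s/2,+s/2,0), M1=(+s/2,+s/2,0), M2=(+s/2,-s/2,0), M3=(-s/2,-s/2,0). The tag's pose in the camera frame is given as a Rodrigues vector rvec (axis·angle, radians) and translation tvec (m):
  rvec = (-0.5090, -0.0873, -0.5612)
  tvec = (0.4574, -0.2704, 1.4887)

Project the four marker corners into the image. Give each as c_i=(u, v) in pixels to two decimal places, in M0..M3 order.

c0=(451.64, 194.80) c1=(506.51, 143.15) c2=(459.68, 75.58) c3=(406.95, 121.54)

Intrinsics K: fx=442.2, fy=696.7, cx=320.0, cy=258.7
Marker side s = 0.232 m; corners in marker frame (Z=0):
  M0 = (-0.1160, +0.1160, 0)
  M1 = (+0.1160, +0.1160, 0)
  M2 = (+0.1160, -0.1160, 0)
  M3 = (-0.1160, -0.1160, 0)
rvec = (-0.5090, -0.0873, -0.5612), |rvec| = θ = 0.76266 rad = 43.697°
Rodrigues: sinθ=0.69085, 1−cosθ=0.27700; R = I + sinθ·[k]× + (1−cosθ)·[k]×²:
    [+0.84638 +0.52952 +0.05696]
    [-0.48720 +0.72663 +0.48440]
    [+0.21512 -0.43774 +0.87299]
t = (0.4574, -0.2704, 1.4887) m
M0: Pc = R·M0+t = (+0.42064, -0.12960, +1.41297); u = 442.2·(+0.42064)/1.41297 + 320.0 = 451.6438, v = 696.7·(-0.12960)/1.41297 + 258.7 = 194.7994
M1: Pc = R·M1+t = (+0.61700, -0.24263, +1.46288); u = 442.2·(+0.61700)/1.46288 + 320.0 = 506.5090, v = 696.7·(-0.24263)/1.46288 + 258.7 = 143.1487
M2: Pc = R·M2+t = (+0.49416, -0.41120, +1.56443); u = 442.2·(+0.49416)/1.56443 + 320.0 = 459.6776, v = 696.7·(-0.41120)/1.56443 + 258.7 = 75.5754
M3: Pc = R·M3+t = (+0.29780, -0.29817, +1.51452); u = 442.2·(+0.29780)/1.51452 + 320.0 = 406.9481, v = 696.7·(-0.29817)/1.51452 + 258.7 = 121.5360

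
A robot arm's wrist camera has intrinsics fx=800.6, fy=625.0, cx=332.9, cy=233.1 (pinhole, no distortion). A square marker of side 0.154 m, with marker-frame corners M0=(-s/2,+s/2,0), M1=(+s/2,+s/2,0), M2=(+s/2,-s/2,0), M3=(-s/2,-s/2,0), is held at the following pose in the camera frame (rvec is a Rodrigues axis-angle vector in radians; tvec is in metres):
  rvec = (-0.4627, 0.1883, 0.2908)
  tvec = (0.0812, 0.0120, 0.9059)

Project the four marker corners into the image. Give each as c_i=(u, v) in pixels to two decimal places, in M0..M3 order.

c0=(318.79, 275.03) c1=(453.88, 303.03) c2=(488.12, 208.67) c3=(360.63, 186.22)

Intrinsics K: fx=800.6, fy=625.0, cx=332.9, cy=233.1
Marker side s = 0.154 m; corners in marker frame (Z=0):
  M0 = (-0.0770, +0.0770, 0)
  M1 = (+0.0770, +0.0770, 0)
  M2 = (+0.0770, -0.0770, 0)
  M3 = (-0.0770, -0.0770, 0)
rvec = (-0.4627, 0.1883, 0.2908), |rvec| = θ = 0.57802 rad = 33.118°
Rodrigues: sinθ=0.54637, 1−cosθ=0.16246; R = I + sinθ·[k]× + (1−cosθ)·[k]×²:
    [+0.94164 -0.31724 +0.11256]
    [+0.23251 +0.85478 +0.46399]
    [-0.24341 -0.41074 +0.87866]
t = (0.0812, 0.0120, 0.9059) m
M0: Pc = R·M0+t = (-0.01573, +0.05991, +0.89302); u = 800.6·(-0.01573)/0.89302 + 332.9 = 318.7945, v = 625.0·(+0.05991)/0.89302 + 233.1 = 275.0330
M1: Pc = R·M1+t = (+0.12928, +0.09572, +0.85553); u = 800.6·(+0.12928)/0.85553 + 332.9 = 453.8785, v = 625.0·(+0.09572)/0.85553 + 233.1 = 303.0286
M2: Pc = R·M2+t = (+0.17813, -0.03591, +0.91878); u = 800.6·(+0.17813)/0.91878 + 332.9 = 488.1203, v = 625.0·(-0.03591)/0.91878 + 233.1 = 208.6689
M3: Pc = R·M3+t = (+0.03312, -0.07172, +0.95627); u = 800.6·(+0.03312)/0.95627 + 332.9 = 360.6293, v = 625.0·(-0.07172)/0.95627 + 233.1 = 186.2240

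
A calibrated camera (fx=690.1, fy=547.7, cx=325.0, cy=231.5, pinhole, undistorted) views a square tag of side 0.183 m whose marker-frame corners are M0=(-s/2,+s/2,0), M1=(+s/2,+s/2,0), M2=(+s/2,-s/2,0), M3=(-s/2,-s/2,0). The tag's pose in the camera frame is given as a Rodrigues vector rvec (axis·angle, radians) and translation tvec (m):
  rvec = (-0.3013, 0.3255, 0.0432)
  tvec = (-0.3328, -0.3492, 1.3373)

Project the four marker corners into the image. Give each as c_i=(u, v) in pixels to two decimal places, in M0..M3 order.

c0=(104.85, 124.76) c1=(188.05, 119.36) c2=(201.92, 52.02) c3=(121.24, 60.06)

Intrinsics K: fx=690.1, fy=547.7, cx=325.0, cy=231.5
Marker side s = 0.183 m; corners in marker frame (Z=0):
  M0 = (-0.0915, +0.0915, 0)
  M1 = (+0.0915, +0.0915, 0)
  M2 = (+0.0915, -0.0915, 0)
  M3 = (-0.0915, -0.0915, 0)
rvec = (-0.3013, 0.3255, 0.0432), |rvec| = θ = 0.44564 rad = 25.533°
Rodrigues: sinθ=0.43104, 1−cosθ=0.09767; R = I + sinθ·[k]× + (1−cosθ)·[k]×²:
    [+0.94698 -0.09001 +0.30843]
    [-0.00645 +0.95444 +0.29834]
    [-0.32123 -0.28451 +0.90325]
t = (-0.3328, -0.3492, 1.3373) m
M0: Pc = R·M0+t = (-0.42768, -0.26128, +1.34066); u = 690.1·(-0.42768)/1.34066 + 325.0 = 104.8508, v = 547.7·(-0.26128)/1.34066 + 231.5 = 124.7596
M1: Pc = R·M1+t = (-0.25439, -0.26246, +1.28187); u = 690.1·(-0.25439)/1.28187 + 325.0 = 188.0497, v = 547.7·(-0.26246)/1.28187 + 231.5 = 119.3606
M2: Pc = R·M2+t = (-0.23792, -0.43712, +1.33394); u = 690.1·(-0.23792)/1.33394 + 325.0 = 201.9170, v = 547.7·(-0.43712)/1.33394 + 231.5 = 52.0233
M3: Pc = R·M3+t = (-0.41121, -0.43594, +1.39273); u = 690.1·(-0.41121)/1.39273 + 325.0 = 121.2431, v = 547.7·(-0.43594)/1.39273 + 231.5 = 60.0628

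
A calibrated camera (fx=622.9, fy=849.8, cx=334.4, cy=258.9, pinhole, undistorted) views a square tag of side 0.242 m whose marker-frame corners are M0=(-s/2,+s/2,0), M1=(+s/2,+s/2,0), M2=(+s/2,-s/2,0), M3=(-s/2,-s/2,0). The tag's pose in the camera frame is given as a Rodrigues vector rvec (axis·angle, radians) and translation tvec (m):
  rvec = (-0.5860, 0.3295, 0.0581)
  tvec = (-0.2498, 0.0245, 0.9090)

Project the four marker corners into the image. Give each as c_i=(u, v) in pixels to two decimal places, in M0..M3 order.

c0=(65.01, 384.00) c1=(216.04, 386.09) c2=(256.05, 185.22) c3=(121.20, 198.83)

Intrinsics K: fx=622.9, fy=849.8, cx=334.4, cy=258.9
Marker side s = 0.242 m; corners in marker frame (Z=0):
  M0 = (-0.1210, +0.1210, 0)
  M1 = (+0.1210, +0.1210, 0)
  M2 = (+0.1210, -0.1210, 0)
  M3 = (-0.1210, -0.1210, 0)
rvec = (-0.5860, 0.3295, 0.0581), |rvec| = θ = 0.67479 rad = 38.663°
Rodrigues: sinθ=0.62473, 1−cosθ=0.21916; R = I + sinθ·[k]× + (1−cosθ)·[k]×²:
    [+0.94612 -0.14673 +0.28867]
    [-0.03915 +0.83309 +0.55174]
    [-0.32144 -0.53332 +0.78246]
t = (-0.2498, 0.0245, 0.9090) m
M0: Pc = R·M0+t = (-0.38203, +0.13004, +0.88336); u = 622.9·(-0.38203)/0.88336 + 334.4 = 65.0103, v = 849.8·(+0.13004)/0.88336 + 258.9 = 384.0000
M1: Pc = R·M1+t = (-0.15307, +0.12057, +0.80557); u = 622.9·(-0.15307)/0.80557 + 334.4 = 216.0379, v = 849.8·(+0.12057)/0.80557 + 258.9 = 386.0870
M2: Pc = R·M2+t = (-0.11757, -0.08104, +0.93464); u = 622.9·(-0.11757)/0.93464 + 334.4 = 256.0468, v = 849.8·(-0.08104)/0.93464 + 258.9 = 185.2151
M3: Pc = R·M3+t = (-0.34653, -0.07157, +1.01243); u = 622.9·(-0.34653)/1.01243 + 334.4 = 121.1978, v = 849.8·(-0.07157)/1.01243 + 258.9 = 198.8281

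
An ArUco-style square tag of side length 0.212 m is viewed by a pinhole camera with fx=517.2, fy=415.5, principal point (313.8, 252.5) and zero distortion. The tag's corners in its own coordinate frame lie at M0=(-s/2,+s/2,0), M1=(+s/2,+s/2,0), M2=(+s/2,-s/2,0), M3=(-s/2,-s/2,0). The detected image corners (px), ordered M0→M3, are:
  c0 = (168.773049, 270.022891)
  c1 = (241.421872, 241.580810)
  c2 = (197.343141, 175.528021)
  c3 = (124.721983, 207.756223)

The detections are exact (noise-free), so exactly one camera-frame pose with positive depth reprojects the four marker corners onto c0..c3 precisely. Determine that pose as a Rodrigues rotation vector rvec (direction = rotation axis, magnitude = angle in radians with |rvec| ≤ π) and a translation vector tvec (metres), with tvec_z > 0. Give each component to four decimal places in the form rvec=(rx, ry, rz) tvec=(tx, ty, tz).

Intrinsics K: fx=517.2, fy=415.5, cx=313.8, cy=252.5
Marker side s = 0.212 m; corners in marker frame (Z=0):
  M0 = (-0.1060, +0.1060, 0)
  M1 = (+0.1060, +0.1060, 0)
  M2 = (+0.1060, -0.1060, 0)
  M3 = (-0.1060, -0.1060, 0)
Detected image corners:
  c0 = (168.773049, 270.022891) px
  c1 = (241.421872, 241.580810) px
  c2 = (197.343141, 175.528021) px
  c3 = (124.721983, 207.756223) px
Planar DLT: solve 8×8 A·h = b for H (H[2,2]=1):
  H  [+302.89941 +231.61914 +182.53297]
  H  [-191.50805 +331.48070 +224.51230]
  H  [-0.21697 +0.12983 +1.00000]
B = K⁻¹H; ‖b₁‖=0.818452, ‖b₂‖=0.818452; λ = 2/(‖b₁‖+‖b₂‖) = 1.221818, sign → tz>0 ⇒ λ=+1.221818
r₁ = λ·B[:,0] = (+0.87640,-0.40205,-0.26510); r₂ = λ·B[:,1] = (+0.45093,+0.87835,+0.15863)
r₃ = r₁×r₂ = (+0.16907,-0.25856,+0.95108); SVD([r₁ r₂ r₃]) → R = UVᵀ:
  R  [+0.87640 +0.45093 +0.16907]
  R  [-0.40205 +0.87835 -0.25856]
  R  [-0.26510 +0.15863 +0.95108]
t = (-0.31010, -0.08230, +1.22182) m
tr R = 2.705839; θ = arccos((tr R − 1)/2) = 0.549244 rad = 31.469°
axis k = ((R−Rᵀ)₃₂, (R−Rᵀ)₁₃, (R−Rᵀ)₂₁) / (2 sinθ) = (+0.399575, +0.415835, -0.816958)
rvec = θ·k = (+0.219464, +0.228395, -0.448710)

rvec=(0.2195, 0.2284, -0.4487) tvec=(-0.3101, -0.0823, 1.2218)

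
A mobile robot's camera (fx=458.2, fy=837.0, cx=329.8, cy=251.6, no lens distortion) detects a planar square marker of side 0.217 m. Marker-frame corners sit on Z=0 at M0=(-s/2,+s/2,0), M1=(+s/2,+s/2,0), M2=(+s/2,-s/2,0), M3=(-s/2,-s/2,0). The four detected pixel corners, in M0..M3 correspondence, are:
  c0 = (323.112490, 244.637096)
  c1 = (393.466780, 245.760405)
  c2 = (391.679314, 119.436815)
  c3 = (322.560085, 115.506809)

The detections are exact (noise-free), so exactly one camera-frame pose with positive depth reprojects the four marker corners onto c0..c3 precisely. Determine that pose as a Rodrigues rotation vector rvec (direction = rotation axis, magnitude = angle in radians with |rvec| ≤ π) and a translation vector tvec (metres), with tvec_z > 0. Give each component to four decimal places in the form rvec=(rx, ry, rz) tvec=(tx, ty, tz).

Intrinsics K: fx=458.2, fy=837.0, cx=329.8, cy=251.6
Marker side s = 0.217 m; corners in marker frame (Z=0):
  M0 = (-0.1085, +0.1085, 0)
  M1 = (+0.1085, +0.1085, 0)
  M2 = (+0.1085, -0.1085, 0)
  M3 = (-0.1085, -0.1085, 0)
Detected image corners:
  c0 = (323.112490, 244.637096) px
  c1 = (393.466780, 245.760405) px
  c2 = (391.679314, 119.436815) px
  c3 = (322.560085, 115.506809) px
Planar DLT: solve 8×8 A·h = b for H (H[2,2]=1):
  H  [+358.15400 -24.38825 +358.08872]
  H  [+30.36368 +573.41854 +180.77190]
  H  [+0.10291 -0.08334 +1.00000]
B = K⁻¹H; ‖b₁‖=0.715046, ‖b₂‖=0.715046; λ = 2/(‖b₁‖+‖b₂‖) = 1.398512, sign → tz>0 ⇒ λ=+1.398512
r₁ = λ·B[:,0] = (+0.98956,+0.00747,+0.14392); r₂ = λ·B[:,1] = (+0.00945,+0.99314,-0.11655)
r₃ = r₁×r₂ = (-0.14381,+0.11670,+0.98270); SVD([r₁ r₂ r₃]) → R = UVᵀ:
  R  [+0.98956 +0.00945 -0.14381]
  R  [+0.00747 +0.99314 +0.11670]
  R  [+0.14392 -0.11655 +0.98270]
t = (+0.08634, -0.11834, +1.39851) m
tr R = 2.965401; θ = arccos((tr R − 1)/2) = 0.186277 rad = 10.673°
axis k = ((R−Rᵀ)₃₂, (R−Rᵀ)₁₃, (R−Rᵀ)₂₁) / (2 sinθ) = (-0.629720, -0.776804, -0.005356)
rvec = θ·k = (-0.117302, -0.144701, -0.000998)

rvec=(-0.1173, -0.1447, -0.0010) tvec=(0.0863, -0.1183, 1.3985)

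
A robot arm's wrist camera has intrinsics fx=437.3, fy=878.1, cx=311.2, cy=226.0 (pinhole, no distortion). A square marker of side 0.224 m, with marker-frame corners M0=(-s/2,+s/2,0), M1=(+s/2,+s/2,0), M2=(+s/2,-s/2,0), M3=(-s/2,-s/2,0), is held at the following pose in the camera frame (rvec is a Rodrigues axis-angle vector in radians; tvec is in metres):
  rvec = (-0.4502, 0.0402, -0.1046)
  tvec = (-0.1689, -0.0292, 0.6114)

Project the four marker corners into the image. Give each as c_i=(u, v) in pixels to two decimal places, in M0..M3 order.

c0=(102.03, 355.69) c1=(274.33, 318.00) c2=(266.11, 36.99) c3=(119.30, 70.60)

Intrinsics K: fx=437.3, fy=878.1, cx=311.2, cy=226.0
Marker side s = 0.224 m; corners in marker frame (Z=0):
  M0 = (-0.1120, +0.1120, 0)
  M1 = (+0.1120, +0.1120, 0)
  M2 = (+0.1120, -0.1120, 0)
  M3 = (-0.1120, -0.1120, 0)
rvec = (-0.4502, 0.0402, -0.1046), |rvec| = θ = 0.46394 rad = 26.582°
Rodrigues: sinθ=0.44747, 1−cosθ=0.10570; R = I + sinθ·[k]× + (1−cosθ)·[k]×²:
    [+0.99383 +0.09200 +0.06190]
    [-0.10978 +0.89509 +0.43216]
    [-0.01565 -0.43629 +0.89967]
t = (-0.1689, -0.0292, 0.6114) m
M0: Pc = R·M0+t = (-0.26991, +0.08335, +0.56429); u = 437.3·(-0.26991)/0.56429 + 311.2 = 102.0346, v = 878.1·(+0.08335)/0.56429 + 226.0 = 355.6950
M1: Pc = R·M1+t = (-0.04729, +0.05876, +0.56078); u = 437.3·(-0.04729)/0.56078 + 311.2 = 274.3257, v = 878.1·(+0.05876)/0.56078 + 226.0 = 318.0018
M2: Pc = R·M2+t = (-0.06789, -0.14175, +0.65851); u = 437.3·(-0.06789)/0.65851 + 311.2 = 266.1130, v = 878.1·(-0.14175)/0.65851 + 226.0 = 36.9883
M3: Pc = R·M3+t = (-0.29051, -0.11716, +0.66202); u = 437.3·(-0.29051)/0.66202 + 311.2 = 119.2993, v = 878.1·(-0.11716)/0.66202 + 226.0 = 70.6049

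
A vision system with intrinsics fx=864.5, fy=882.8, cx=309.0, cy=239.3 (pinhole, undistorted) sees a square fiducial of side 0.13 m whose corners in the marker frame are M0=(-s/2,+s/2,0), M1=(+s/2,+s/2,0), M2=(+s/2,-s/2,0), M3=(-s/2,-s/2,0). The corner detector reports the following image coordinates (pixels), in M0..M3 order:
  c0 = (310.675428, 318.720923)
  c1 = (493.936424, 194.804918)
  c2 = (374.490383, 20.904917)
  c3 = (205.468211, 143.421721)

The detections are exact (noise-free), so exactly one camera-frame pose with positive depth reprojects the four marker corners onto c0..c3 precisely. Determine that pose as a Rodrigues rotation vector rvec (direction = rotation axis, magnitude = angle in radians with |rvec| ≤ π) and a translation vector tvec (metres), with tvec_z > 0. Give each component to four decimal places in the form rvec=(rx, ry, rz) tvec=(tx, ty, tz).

rvec=(-0.1967, 0.2057, -0.5746) tvec=(0.0207, -0.0427, 0.5276)

Intrinsics K: fx=864.5, fy=882.8, cx=309.0, cy=239.3
Marker side s = 0.13 m; corners in marker frame (Z=0):
  M0 = (-0.0650, +0.0650, 0)
  M1 = (+0.0650, +0.0650, 0)
  M2 = (+0.0650, -0.0650, 0)
  M3 = (-0.0650, -0.0650, 0)
Detected image corners:
  c0 = (310.675428, 318.720923) px
  c1 = (493.936424, 194.804918) px
  c2 = (374.490383, 20.904917) px
  c3 = (205.468211, 143.421721) px
Planar DLT: solve 8×8 A·h = b for H (H[2,2]=1):
  H  [+1263.27352 +705.30283 +342.98904]
  H  [-991.73980 +1265.89888 +167.91752]
  H  [-0.26012 -0.45595 +1.00000]
B = K⁻¹H; ‖b₁‖=1.895242, ‖b₂‖=1.895242; λ = 2/(‖b₁‖+‖b₂‖) = 0.527637, sign → tz>0 ⇒ λ=+0.527637
r₁ = λ·B[:,0] = (+0.82008,-0.55554,-0.13725); r₂ = λ·B[:,1] = (+0.51646,+0.82182,-0.24057)
r₃ = r₁×r₂ = (+0.24644,+0.12641,+0.96088); SVD([r₁ r₂ r₃]) → R = UVᵀ:
  R  [+0.82008 +0.51646 +0.24644]
  R  [-0.55554 +0.82182 +0.12641]
  R  [-0.13725 -0.24057 +0.96088]
t = (+0.02074, -0.04266, +0.52764) m
tr R = 2.602781; θ = arccos((tr R − 1)/2) = 0.641180 rad = 36.737°
axis k = ((R−Rᵀ)₃₂, (R−Rᵀ)₁₃, (R−Rᵀ)₂₁) / (2 sinθ) = (-0.306767, +0.320738, -0.896115)
rvec = θ·k = (-0.196693, +0.205651, -0.574571)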